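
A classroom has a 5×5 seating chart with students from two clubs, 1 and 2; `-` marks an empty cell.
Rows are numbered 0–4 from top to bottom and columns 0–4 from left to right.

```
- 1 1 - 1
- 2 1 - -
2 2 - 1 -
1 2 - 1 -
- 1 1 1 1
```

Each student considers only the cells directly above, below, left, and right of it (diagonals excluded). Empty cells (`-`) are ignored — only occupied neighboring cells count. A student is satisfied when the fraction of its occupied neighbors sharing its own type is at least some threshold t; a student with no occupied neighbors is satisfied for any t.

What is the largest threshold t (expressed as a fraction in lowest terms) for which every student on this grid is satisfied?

0/1

Row 0: (0,1)1 1/2 · (0,2)1 2/2 · (0,4)1 — no occupied neighbors
Row 1: (1,1)2 1/3 · (1,2)1 1/2
Row 2: (2,0)2 1/2 · (2,1)2 3/3 · (2,3)1 1/1
Row 3: (3,0)1 0/2 · (3,1)2 1/3 · (3,3)1 2/2
Row 4: (4,1)1 1/2 · (4,2)1 2/2 · (4,3)1 3/3 · (4,4)1 1/1
The smallest same-type fraction is 0/2 at (3,0), which reduces to 0/1. Any threshold above that leaves this student unsatisfied.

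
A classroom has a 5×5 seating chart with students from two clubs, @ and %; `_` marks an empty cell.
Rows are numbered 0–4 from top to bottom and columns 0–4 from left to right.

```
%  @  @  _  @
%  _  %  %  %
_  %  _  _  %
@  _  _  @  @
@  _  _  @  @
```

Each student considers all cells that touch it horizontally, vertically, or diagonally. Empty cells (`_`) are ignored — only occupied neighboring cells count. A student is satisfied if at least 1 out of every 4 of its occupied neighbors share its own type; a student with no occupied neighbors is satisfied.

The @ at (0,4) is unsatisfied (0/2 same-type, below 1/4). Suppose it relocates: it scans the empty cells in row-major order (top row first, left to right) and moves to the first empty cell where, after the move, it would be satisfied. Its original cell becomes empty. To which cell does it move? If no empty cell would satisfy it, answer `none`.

(0,3)

Vacating (0,4). Empty cells in order:
  (0,3): 1/4 same-type → satisfied — stop here.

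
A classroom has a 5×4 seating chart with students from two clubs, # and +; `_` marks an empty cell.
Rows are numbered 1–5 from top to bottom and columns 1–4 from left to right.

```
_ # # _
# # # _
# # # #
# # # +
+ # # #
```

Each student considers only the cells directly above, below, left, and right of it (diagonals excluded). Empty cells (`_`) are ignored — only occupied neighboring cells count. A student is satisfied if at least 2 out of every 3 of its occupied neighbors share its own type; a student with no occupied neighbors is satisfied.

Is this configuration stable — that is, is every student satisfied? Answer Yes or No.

(1,2)# 2/2 ok
(1,3)# 2/2 ok
(2,1)# 2/2 ok
(2,2)# 4/4 ok
(2,3)# 3/3 ok
(3,1)# 3/3 ok
(3,2)# 4/4 ok
(3,3)# 4/4 ok
(3,4)# 1/2 unhappy
(4,1)# 2/3 ok
(4,2)# 4/4 ok
(4,3)# 3/4 ok
(4,4)+ 0/3 unhappy
(5,1)+ 0/2 unhappy
(5,2)# 2/3 ok
(5,3)# 3/3 ok
(5,4)# 1/2 unhappy
For instance (3,4) has only 1/2 same-type neighbors, below 2/3.

No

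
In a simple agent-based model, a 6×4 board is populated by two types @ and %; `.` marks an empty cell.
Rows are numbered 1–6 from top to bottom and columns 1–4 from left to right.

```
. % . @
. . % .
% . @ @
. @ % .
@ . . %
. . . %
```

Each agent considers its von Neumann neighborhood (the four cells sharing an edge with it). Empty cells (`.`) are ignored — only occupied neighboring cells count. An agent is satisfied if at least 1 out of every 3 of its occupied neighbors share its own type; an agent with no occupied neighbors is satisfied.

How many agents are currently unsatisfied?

(1,2)% 0/0 ✓
(1,4)@ 0/0 ✓
(2,3)% 0/1 ✗
(3,1)% 0/0 ✓
(3,3)@ 1/3 ✓
(3,4)@ 1/1 ✓
(4,2)@ 0/1 ✗
(4,3)% 0/2 ✗
(5,1)@ 0/0 ✓
(5,4)% 1/1 ✓
(6,4)% 1/1 ✓
Unsatisfied: (2,3), (4,2), (4,3) — 3 in total.

3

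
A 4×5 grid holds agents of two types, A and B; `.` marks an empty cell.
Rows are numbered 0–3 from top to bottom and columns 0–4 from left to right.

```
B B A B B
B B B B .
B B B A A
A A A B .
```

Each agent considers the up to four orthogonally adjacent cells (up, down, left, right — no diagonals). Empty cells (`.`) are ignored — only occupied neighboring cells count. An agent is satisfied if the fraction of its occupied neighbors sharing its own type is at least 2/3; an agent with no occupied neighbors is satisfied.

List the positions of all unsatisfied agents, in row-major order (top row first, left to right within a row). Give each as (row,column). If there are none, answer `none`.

(0,2), (2,2), (2,3), (3,0), (3,2), (3,3)

Row 0: (0,0)B 2/2 ok · (0,1)B 2/3 ok · (0,2)A 0/3 unhappy · (0,3)B 2/3 ok · (0,4)B 1/1 ok
Row 1: (1,0)B 3/3 ok · (1,1)B 4/4 ok · (1,2)B 3/4 ok · (1,3)B 2/3 ok
Row 2: (2,0)B 2/3 ok · (2,1)B 3/4 ok · (2,2)B 2/4 unhappy · (2,3)A 1/4 unhappy · (2,4)A 1/1 ok
Row 3: (3,0)A 1/2 unhappy · (3,1)A 2/3 ok · (3,2)A 1/3 unhappy · (3,3)B 0/2 unhappy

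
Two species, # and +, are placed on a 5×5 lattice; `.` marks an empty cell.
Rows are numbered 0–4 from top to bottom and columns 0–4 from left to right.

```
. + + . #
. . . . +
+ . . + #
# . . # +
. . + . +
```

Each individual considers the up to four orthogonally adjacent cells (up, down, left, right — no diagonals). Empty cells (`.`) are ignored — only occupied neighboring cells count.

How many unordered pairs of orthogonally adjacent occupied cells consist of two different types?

Scan each occupied cell's neighbors to the right and below so each pair is counted once.
Row 0: +(0,1)–+(0,2)= #(0,4)–+(1,4)≠  → 1/2 unlike.
Row 1: +(1,4)–#(2,4)≠  → 1/1 unlike.
Row 2: +(2,0)–#(3,0)≠ +(2,3)–#(2,4)≠ +(2,3)–#(3,3)≠ #(2,4)–+(3,4)≠  → 4/4 unlike.
Row 3: #(3,3)–+(3,4)≠ +(3,4)–+(4,4)=  → 1/2 unlike.
Total adjacent occupied pairs: 9; unlike-type pairs: 7.

7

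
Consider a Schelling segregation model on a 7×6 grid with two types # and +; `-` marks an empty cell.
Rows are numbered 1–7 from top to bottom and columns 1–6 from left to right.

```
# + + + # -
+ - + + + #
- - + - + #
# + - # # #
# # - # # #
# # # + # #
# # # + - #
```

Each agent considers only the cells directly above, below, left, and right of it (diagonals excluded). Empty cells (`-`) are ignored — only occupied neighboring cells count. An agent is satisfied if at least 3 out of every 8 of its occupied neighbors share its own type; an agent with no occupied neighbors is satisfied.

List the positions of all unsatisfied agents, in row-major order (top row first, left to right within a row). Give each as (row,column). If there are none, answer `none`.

(1,1)# 0/2 not
(1,2)+ 1/2 satisfied
(1,3)+ 3/3 satisfied
(1,4)+ 2/3 satisfied
(1,5)# 0/2 not
(2,1)+ 0/1 not
(2,3)+ 3/3 satisfied
(2,4)+ 3/3 satisfied
(2,5)+ 2/4 satisfied
(2,6)# 1/2 satisfied
(3,3)+ 1/1 satisfied
(3,5)+ 1/3 not
(3,6)# 2/3 satisfied
(4,1)# 1/2 satisfied
(4,2)+ 0/2 not
(4,4)# 2/2 satisfied
(4,5)# 3/4 satisfied
(4,6)# 3/3 satisfied
(5,1)# 3/3 satisfied
(5,2)# 2/3 satisfied
(5,4)# 2/3 satisfied
(5,5)# 4/4 satisfied
(5,6)# 3/3 satisfied
(6,1)# 3/3 satisfied
(6,2)# 4/4 satisfied
(6,3)# 2/3 satisfied
(6,4)+ 1/4 not
(6,5)# 2/3 satisfied
(6,6)# 3/3 satisfied
(7,1)# 2/2 satisfied
(7,2)# 3/3 satisfied
(7,3)# 2/3 satisfied
(7,4)+ 1/2 satisfied
(7,6)# 1/1 satisfied

(1,1), (1,5), (2,1), (3,5), (4,2), (6,4)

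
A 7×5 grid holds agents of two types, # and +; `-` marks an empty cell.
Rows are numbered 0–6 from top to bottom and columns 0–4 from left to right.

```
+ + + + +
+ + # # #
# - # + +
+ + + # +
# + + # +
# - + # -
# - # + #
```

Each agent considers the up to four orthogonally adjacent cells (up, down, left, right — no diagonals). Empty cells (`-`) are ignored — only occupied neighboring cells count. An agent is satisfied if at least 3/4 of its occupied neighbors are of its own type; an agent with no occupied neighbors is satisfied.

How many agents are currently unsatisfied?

25

(0,0)+ 2/2 ✓
(0,1)+ 3/3 ✓
(0,2)+ 2/3 ✗
(0,3)+ 2/3 ✗
(0,4)+ 1/2 ✗
(1,0)+ 2/3 ✗
(1,1)+ 2/3 ✗
(1,2)# 2/4 ✗
(1,3)# 2/4 ✗
(1,4)# 1/3 ✗
(2,0)# 0/2 ✗
(2,2)# 1/3 ✗
(2,3)+ 1/4 ✗
(2,4)+ 2/3 ✗
(3,0)+ 1/3 ✗
(3,1)+ 3/3 ✓
(3,2)+ 2/4 ✗
(3,3)# 1/4 ✗
(3,4)+ 2/3 ✗
(4,0)# 1/3 ✗
(4,1)+ 2/3 ✗
(4,2)+ 3/4 ✓
(4,3)# 2/4 ✗
(4,4)+ 1/2 ✗
(5,0)# 2/2 ✓
(5,2)+ 1/3 ✗
(5,3)# 1/3 ✗
(6,0)# 1/1 ✓
(6,2)# 0/2 ✗
(6,3)+ 0/3 ✗
(6,4)# 0/1 ✗
Unsatisfied: (0,2), (0,3), (0,4), (1,0), (1,1), (1,2), (1,3), (1,4), (2,0), (2,2), (2,3), (2,4), (3,0), (3,2), (3,3), (3,4), (4,0), (4,1), (4,3), (4,4), (5,2), (5,3), (6,2), (6,3), (6,4) — 25 in total.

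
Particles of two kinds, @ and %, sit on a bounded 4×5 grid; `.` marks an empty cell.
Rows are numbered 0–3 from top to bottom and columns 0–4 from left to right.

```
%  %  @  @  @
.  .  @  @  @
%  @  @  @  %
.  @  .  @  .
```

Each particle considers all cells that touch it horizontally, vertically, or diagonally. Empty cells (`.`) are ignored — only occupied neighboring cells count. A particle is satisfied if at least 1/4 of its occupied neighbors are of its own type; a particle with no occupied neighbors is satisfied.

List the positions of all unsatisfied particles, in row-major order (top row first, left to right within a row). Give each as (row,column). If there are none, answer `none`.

Row 0: (0,0)% 1/1 ok · (0,1)% 1/3 ok · (0,2)@ 3/4 ok · (0,3)@ 5/5 ok · (0,4)@ 3/3 ok
Row 1: (1,2)@ 6/7 ok · (1,3)@ 7/8 ok · (1,4)@ 4/5 ok
Row 2: (2,0)% 0/2 unhappy · (2,1)@ 3/4 ok · (2,2)@ 6/6 ok · (2,3)@ 5/6 ok · (2,4)% 0/4 unhappy
Row 3: (3,1)@ 2/3 ok · (3,3)@ 2/3 ok

(2,0), (2,4)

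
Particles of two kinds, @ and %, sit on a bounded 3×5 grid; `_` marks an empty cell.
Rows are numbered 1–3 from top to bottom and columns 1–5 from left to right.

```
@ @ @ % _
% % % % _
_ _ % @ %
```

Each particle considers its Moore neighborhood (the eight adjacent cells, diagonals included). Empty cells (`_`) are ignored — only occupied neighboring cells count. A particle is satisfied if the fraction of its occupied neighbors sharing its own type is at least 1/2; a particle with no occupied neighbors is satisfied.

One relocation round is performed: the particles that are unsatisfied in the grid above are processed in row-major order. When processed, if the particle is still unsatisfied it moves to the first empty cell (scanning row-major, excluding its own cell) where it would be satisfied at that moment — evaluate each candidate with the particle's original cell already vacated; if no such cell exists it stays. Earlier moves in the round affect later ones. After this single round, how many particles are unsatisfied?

2

Initially unsatisfied (in order): (1,1), (1,2), (1,3), (2,1), (3,4).
  (1,1): no empty cell satisfies it; stays.
  (1,2): no empty cell satisfies it; stays.
  (1,3): no empty cell satisfies it; stays.
  (2,1) → (1,5).
  (3,4) → (2,1).
Resulting grid:
@ @ @ % %
@ % % % _
_ _ % _ %
Unsatisfied now: (1,3), (2,2).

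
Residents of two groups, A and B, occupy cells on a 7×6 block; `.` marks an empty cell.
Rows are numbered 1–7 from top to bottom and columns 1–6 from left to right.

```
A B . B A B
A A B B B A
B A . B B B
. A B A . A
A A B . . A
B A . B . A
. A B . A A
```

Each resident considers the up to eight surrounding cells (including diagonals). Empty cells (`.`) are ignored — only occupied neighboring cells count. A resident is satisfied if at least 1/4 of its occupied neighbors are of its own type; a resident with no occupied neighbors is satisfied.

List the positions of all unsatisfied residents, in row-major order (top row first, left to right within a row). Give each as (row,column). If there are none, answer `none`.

(1,1)A 2/3 ✓
(1,2)B 1/4 ✓
(1,4)B 3/4 ✓
(1,5)A 1/5 ✗
(1,6)B 1/3 ✓
(2,1)A 3/5 ✓
(2,2)A 3/6 ✓
(2,3)B 4/6 ✓
(2,4)B 5/6 ✓
(2,5)B 6/8 ✓
(2,6)A 1/5 ✗
(3,1)B 0/4 ✗
(3,2)A 3/6 ✓
(3,4)B 5/6 ✓
(3,5)B 4/7 ✓
(3,6)B 2/4 ✓
(4,2)A 3/6 ✓
(4,3)B 2/6 ✓
(4,4)A 0/4 ✗
(4,6)A 1/3 ✓
(5,1)A 3/4 ✓
(5,2)A 3/6 ✓
(5,3)B 2/6 ✓
(5,6)A 2/2 ✓
(6,1)B 0/4 ✗
(6,2)A 3/6 ✓
(6,4)B 2/3 ✓
(6,6)A 3/3 ✓
(7,2)A 1/3 ✓
(7,3)B 1/3 ✓
(7,5)A 2/3 ✓
(7,6)A 2/2 ✓

(1,5), (2,6), (3,1), (4,4), (6,1)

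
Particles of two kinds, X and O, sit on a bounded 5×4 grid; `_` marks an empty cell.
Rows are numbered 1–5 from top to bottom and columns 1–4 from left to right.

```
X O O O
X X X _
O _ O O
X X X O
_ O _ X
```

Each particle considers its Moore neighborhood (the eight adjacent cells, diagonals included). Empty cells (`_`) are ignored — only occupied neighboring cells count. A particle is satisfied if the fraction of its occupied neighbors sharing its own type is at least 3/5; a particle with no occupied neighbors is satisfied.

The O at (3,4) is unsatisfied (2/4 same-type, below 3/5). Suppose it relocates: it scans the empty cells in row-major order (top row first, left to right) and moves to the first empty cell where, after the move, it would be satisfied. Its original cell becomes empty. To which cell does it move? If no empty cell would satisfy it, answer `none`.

Vacating (3,4). Empty cells in order:
  (2,4): 3/4 same-type → satisfied — stop here.

(2,4)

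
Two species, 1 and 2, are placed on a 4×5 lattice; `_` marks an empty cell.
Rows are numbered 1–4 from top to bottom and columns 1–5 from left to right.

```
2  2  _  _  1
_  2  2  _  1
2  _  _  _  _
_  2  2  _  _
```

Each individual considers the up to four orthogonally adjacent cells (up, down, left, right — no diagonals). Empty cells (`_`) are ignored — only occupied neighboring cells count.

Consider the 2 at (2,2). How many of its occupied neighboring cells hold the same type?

2

Occupied neighbors of (2,2): (1,2)=2, (2,3)=2.
Same type (2): 2 of 2.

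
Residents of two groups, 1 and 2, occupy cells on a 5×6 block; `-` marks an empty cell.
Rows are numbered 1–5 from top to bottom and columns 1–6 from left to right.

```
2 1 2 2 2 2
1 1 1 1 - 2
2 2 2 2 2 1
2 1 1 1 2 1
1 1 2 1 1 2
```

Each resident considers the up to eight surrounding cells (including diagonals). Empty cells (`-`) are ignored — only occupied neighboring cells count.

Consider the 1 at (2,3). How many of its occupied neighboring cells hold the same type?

3

Occupied neighbors of (2,3): (1,2)=1, (1,3)=2, (1,4)=2, (2,2)=1, (2,4)=1, (3,2)=2, (3,3)=2, (3,4)=2.
Same type (1): 3 of 8.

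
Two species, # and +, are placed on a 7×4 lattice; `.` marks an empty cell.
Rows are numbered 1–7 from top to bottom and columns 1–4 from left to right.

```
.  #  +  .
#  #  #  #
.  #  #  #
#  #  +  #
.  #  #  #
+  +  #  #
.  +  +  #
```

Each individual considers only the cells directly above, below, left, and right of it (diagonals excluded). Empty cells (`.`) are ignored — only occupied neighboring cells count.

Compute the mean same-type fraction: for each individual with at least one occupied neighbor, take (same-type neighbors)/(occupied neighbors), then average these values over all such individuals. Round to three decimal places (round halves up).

0.725

(1,2)# 1/2
(1,3)+ 0/2
(2,1)# 1/1
(2,2)# 4/4
(2,3)# 3/4
(2,4)# 2/2
(3,2)# 3/3
(3,3)# 3/4
(3,4)# 3/3
(4,1)# 1/1
(4,2)# 3/4
(4,3)+ 0/4
(4,4)# 2/3
(5,2)# 2/3
(5,3)# 3/4
(5,4)# 3/3
(6,1)+ 1/1
(6,2)+ 2/4
(6,3)# 2/4
(6,4)# 3/3
(7,2)+ 2/2
(7,3)+ 1/3
(7,4)# 1/2
Sum over 23 individuals: 1/2 + 0/2 + 1/1 + 4/4 + 3/4 + 2/2 + 3/3 + 3/4 + 3/3 + 1/1 + 3/4 + 0/4 + 2/3 + 2/3 + 3/4 + 3/3 + 1/1 + 2/4 + 2/4 + 3/3 + 2/2 + 1/3 + 1/2 = 50/3; mean = 50/3 ÷ 23 = 50/69 = 0.724637… → 0.725.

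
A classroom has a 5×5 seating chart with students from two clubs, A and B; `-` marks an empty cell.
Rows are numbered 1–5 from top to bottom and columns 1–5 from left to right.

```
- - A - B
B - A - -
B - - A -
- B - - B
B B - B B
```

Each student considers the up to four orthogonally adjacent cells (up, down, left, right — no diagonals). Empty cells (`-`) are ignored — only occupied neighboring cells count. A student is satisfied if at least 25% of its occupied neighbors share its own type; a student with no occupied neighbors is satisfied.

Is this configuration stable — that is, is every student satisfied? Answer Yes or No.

Yes

(1,3)A 1/1 satisfied
(1,5)B 0/0 satisfied
(2,1)B 1/1 satisfied
(2,3)A 1/1 satisfied
(3,1)B 1/1 satisfied
(3,4)A 0/0 satisfied
(4,2)B 1/1 satisfied
(4,5)B 1/1 satisfied
(5,1)B 1/1 satisfied
(5,2)B 2/2 satisfied
(5,4)B 1/1 satisfied
(5,5)B 2/2 satisfied
All meet the threshold, so the configuration is stable.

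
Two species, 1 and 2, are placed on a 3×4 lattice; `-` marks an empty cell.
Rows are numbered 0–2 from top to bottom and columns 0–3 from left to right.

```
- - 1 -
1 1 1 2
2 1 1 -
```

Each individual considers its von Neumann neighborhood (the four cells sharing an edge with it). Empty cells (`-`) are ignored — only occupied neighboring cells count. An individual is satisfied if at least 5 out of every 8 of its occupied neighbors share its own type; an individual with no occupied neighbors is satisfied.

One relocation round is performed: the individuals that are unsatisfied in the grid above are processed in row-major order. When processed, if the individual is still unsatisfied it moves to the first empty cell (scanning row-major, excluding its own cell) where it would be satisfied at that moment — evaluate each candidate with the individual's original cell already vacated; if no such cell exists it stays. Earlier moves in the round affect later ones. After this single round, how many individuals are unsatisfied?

Initially unsatisfied (in order): (1,0), (1,3), (2,0).
  (1,0) → (0,0).
  (1,3): no empty cell satisfies it; stays.
  (2,0): no empty cell satisfies it; stays.
Resulting grid:
1 - 1 -
- 1 1 2
2 1 1 -
Unsatisfied now: (1,3), (2,0).

2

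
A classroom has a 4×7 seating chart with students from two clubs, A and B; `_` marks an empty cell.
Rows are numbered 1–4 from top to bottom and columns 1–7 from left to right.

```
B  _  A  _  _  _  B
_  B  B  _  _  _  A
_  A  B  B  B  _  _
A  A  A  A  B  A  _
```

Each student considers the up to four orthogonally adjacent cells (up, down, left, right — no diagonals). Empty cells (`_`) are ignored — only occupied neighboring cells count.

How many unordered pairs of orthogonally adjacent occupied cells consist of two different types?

8

Scan each occupied cell's neighbors to the right and below so each pair is counted once.
From row 1: 2 unlike of 2 pairs (running 2/2).
From row 2: 1 unlike of 3 pairs (running 3/5).
From row 3: 3 unlike of 7 pairs (running 6/12).
From row 4: 2 unlike of 5 pairs (running 8/17).
Total adjacent occupied pairs: 17; unlike-type pairs: 8.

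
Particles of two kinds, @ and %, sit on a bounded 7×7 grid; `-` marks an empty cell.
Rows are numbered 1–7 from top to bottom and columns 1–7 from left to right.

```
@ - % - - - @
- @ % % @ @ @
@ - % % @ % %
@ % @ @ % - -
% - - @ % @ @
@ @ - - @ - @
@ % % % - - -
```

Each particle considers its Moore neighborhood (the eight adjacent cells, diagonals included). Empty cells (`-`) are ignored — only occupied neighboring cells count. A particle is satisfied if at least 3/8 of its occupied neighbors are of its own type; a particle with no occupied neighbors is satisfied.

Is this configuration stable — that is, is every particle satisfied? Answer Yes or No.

No

Row 1: (1,1)@ 1/1 satisfied · (1,3)% 2/3 satisfied · (1,7)@ 2/2 satisfied
Row 2: (2,2)@ 2/5 satisfied · (2,3)% 4/5 satisfied · (2,4)% 4/6 satisfied · (2,5)@ 2/5 satisfied · (2,6)@ 4/6 satisfied · (2,7)@ 2/4 satisfied
Row 3: (3,1)@ 2/3 satisfied · (3,3)% 4/7 satisfied · (3,4)% 4/8 satisfied · (3,5)@ 3/7 satisfied · (3,6)% 2/6 not · (3,7)% 1/3 not
Row 4: (4,1)@ 1/3 not · (4,2)% 2/5 satisfied · (4,3)@ 2/5 satisfied · (4,4)@ 3/7 satisfied · (4,5)% 3/7 satisfied
Row 5: (5,1)% 1/4 not · (5,4)@ 3/5 satisfied · (5,5)% 1/5 not · (5,6)@ 3/5 satisfied · (5,7)@ 2/2 satisfied
Row 6: (6,1)@ 2/4 satisfied · (6,2)@ 2/5 satisfied · (6,5)@ 2/4 satisfied · (6,7)@ 2/2 satisfied
Row 7: (7,1)@ 2/3 satisfied · (7,2)% 1/4 not · (7,3)% 2/3 satisfied · (7,4)% 1/2 satisfied
For instance (3,6) has only 2/6 same-type neighbors, below 3/8.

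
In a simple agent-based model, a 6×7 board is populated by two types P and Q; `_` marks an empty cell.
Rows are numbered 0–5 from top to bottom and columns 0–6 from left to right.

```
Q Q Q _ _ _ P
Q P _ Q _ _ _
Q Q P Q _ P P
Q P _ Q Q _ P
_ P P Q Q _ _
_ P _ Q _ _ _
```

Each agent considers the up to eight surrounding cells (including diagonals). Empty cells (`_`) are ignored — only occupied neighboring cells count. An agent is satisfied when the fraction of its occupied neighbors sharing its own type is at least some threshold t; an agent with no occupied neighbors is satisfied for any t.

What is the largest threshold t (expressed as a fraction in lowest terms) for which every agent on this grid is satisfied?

1/7

Row 0: (0,0)Q 2/3 · (0,1)Q 3/4 · (0,2)Q 2/3 · (0,6)P — no occupied neighbors
Row 1: (1,0)Q 4/5 · (1,1)P 1/7 · (1,3)Q 2/3
Row 2: (2,0)Q 3/5 · (2,1)Q 3/6 · (2,2)P 2/6 · (2,3)Q 3/4 · (2,5)P 2/3 · (2,6)P 2/2
Row 3: (3,0)Q 2/4 · (3,1)P 3/6 · (3,3)Q 4/6 · (3,4)Q 4/5 · (3,6)P 2/2
Row 4: (4,1)P 3/4 · (4,2)P 3/6 · (4,3)Q 4/5 · (4,4)Q 4/4
Row 5: (5,1)P 2/2 · (5,3)Q 2/3
The smallest same-type fraction is 1/7 at (1,1), which reduces to 1/7. Any threshold above that leaves this agent unsatisfied.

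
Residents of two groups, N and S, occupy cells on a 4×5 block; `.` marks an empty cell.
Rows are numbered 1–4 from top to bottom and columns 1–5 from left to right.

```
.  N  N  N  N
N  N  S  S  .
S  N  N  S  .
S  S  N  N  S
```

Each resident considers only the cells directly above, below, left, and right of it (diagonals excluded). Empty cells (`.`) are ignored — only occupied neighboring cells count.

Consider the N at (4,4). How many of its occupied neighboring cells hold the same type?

Occupied neighbors of (4,4): (3,4)=S, (4,3)=N, (4,5)=S.
Same type (N): 1 of 3.

1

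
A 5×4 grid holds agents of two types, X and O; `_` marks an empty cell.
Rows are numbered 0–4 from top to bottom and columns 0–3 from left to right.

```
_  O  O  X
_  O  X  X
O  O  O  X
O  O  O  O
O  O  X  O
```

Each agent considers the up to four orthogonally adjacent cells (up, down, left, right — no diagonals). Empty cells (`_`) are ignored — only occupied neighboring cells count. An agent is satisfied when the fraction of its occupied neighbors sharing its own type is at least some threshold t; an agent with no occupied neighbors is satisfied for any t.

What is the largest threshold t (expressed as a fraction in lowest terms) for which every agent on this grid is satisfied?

Row 0: (0,1)O 2/2 · (0,2)O 1/3 · (0,3)X 1/2
Row 1: (1,1)O 2/3 · (1,2)X 1/4 · (1,3)X 3/3
Row 2: (2,0)O 2/2 · (2,1)O 4/4 · (2,2)O 2/4 · (2,3)X 1/3
Row 3: (3,0)O 3/3 · (3,1)O 4/4 · (3,2)O 3/4 · (3,3)O 2/3
Row 4: (4,0)O 2/2 · (4,1)O 2/3 · (4,2)X 0/3 · (4,3)O 1/2
The smallest same-type fraction is 0/3 at (4,2), which reduces to 0/1. Any threshold above that leaves this agent unsatisfied.

0/1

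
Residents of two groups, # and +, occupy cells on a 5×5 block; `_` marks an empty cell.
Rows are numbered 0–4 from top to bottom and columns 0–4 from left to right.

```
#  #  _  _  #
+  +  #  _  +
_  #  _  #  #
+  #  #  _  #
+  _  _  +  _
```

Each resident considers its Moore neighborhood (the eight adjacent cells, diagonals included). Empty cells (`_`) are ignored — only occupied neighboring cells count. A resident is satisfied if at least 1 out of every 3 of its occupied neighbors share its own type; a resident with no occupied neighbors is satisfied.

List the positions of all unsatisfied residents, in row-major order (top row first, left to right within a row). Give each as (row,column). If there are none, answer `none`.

(0,0)# 1/3 ✓
(0,1)# 2/4 ✓
(0,4)# 0/1 ✗
(1,0)+ 1/4 ✗
(1,1)+ 1/5 ✗
(1,2)# 3/4 ✓
(1,4)+ 0/3 ✗
(2,1)# 3/6 ✓
(2,3)# 4/5 ✓
(2,4)# 2/3 ✓
(3,0)+ 1/3 ✓
(3,1)# 2/4 ✓
(3,2)# 3/4 ✓
(3,4)# 2/3 ✓
(4,0)+ 1/2 ✓
(4,3)+ 0/2 ✗

(0,4), (1,0), (1,1), (1,4), (4,3)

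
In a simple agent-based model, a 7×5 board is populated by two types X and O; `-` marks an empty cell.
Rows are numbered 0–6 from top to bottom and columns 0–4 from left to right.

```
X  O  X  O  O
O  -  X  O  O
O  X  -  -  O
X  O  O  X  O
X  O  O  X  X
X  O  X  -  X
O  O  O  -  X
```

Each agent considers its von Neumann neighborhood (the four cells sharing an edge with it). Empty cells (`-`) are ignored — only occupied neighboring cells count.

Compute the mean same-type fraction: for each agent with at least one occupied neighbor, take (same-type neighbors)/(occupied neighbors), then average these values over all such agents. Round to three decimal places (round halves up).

(0,0)X 0/2
(0,1)O 0/2
(0,2)X 1/3
(0,3)O 2/3
(0,4)O 2/2
(1,0)O 1/2
(1,2)X 1/2
(1,3)O 2/3
(1,4)O 3/3
(2,0)O 1/3
(2,1)X 0/2
(2,4)O 2/2
(3,0)X 1/3
(3,1)O 2/4
(3,2)O 2/3
(3,3)X 1/3
(3,4)O 1/3
(4,0)X 2/3
(4,1)O 3/4
(4,2)O 2/4
(4,3)X 2/3
(4,4)X 2/3
(5,0)X 1/3
(5,1)O 2/4
(5,2)X 0/3
(5,4)X 2/2
(6,0)O 1/2
(6,1)O 3/3
(6,2)O 1/2
(6,4)X 1/1
Sum over 30 agents: 0/2 + 0/2 + 1/3 + 2/3 + 2/2 + 1/2 + 1/2 + 2/3 + 3/3 + 1/3 + 0/2 + 2/2 + 1/3 + 2/4 + 2/3 + 1/3 + 1/3 + 2/3 + 3/4 + 2/4 + 2/3 + 2/3 + 1/3 + 2/4 + 0/3 + 2/2 + 1/2 + 3/3 + 1/2 + 1/1 = 65/4; mean = 65/4 ÷ 30 = 13/24 = 0.541666… → 0.542.

0.542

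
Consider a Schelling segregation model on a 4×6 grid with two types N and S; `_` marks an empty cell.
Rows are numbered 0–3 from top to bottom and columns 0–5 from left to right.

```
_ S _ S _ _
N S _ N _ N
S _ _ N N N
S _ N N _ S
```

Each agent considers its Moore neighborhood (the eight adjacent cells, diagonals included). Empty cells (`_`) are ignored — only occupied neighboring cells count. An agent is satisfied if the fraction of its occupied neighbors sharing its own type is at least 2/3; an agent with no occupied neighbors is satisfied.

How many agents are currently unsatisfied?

Row 0: (0,1)S 1/2 ✗ · (0,3)S 0/1 ✗
Row 1: (1,0)N 0/3 ✗ · (1,1)S 2/3 ✓ · (1,3)N 2/3 ✓ · (1,5)N 2/2 ✓
Row 2: (2,0)S 2/3 ✓ · (2,3)N 4/4 ✓ · (2,4)N 5/6 ✓ · (2,5)N 2/3 ✓
Row 3: (3,0)S 1/1 ✓ · (3,2)N 2/2 ✓ · (3,3)N 3/3 ✓ · (3,5)S 0/2 ✗
Unsatisfied: (0,1), (0,3), (1,0), (3,5) — 4 in total.

4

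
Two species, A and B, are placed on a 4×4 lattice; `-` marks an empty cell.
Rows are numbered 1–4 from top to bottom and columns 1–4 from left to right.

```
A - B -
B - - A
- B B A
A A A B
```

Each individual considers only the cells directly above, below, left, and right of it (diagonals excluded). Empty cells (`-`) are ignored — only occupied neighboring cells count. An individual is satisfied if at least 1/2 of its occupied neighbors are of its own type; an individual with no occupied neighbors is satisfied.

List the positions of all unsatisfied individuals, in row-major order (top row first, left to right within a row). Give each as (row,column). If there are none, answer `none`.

(1,1), (2,1), (3,3), (3,4), (4,3), (4,4)

(1,1)A 0/1 ✗
(1,3)B 0/0 ✓
(2,1)B 0/1 ✗
(2,4)A 1/1 ✓
(3,2)B 1/2 ✓
(3,3)B 1/3 ✗
(3,4)A 1/3 ✗
(4,1)A 1/1 ✓
(4,2)A 2/3 ✓
(4,3)A 1/3 ✗
(4,4)B 0/2 ✗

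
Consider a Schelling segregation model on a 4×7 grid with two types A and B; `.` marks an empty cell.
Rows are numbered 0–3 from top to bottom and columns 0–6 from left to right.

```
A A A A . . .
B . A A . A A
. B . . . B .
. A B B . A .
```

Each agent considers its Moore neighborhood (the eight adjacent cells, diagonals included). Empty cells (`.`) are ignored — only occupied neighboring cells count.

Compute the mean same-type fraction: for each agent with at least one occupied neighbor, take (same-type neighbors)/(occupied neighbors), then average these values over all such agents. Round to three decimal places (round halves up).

(0,0)A 1/2
(0,1)A 3/4
(0,2)A 4/4
(0,3)A 3/3
(1,0)B 1/3
(1,2)A 4/5
(1,3)A 3/3
(1,5)A 1/2
(1,6)A 1/2
(2,1)B 2/4
(2,5)B 0/3
(3,1)A 0/2
(3,2)B 2/3
(3,3)B 1/1
(3,5)A 0/1
Sum over 15 agents: 1/2 + 3/4 + 4/4 + 3/3 + 1/3 + 4/5 + 3/3 + 1/2 + 1/2 + 2/4 + 0/3 + 0/2 + 2/3 + 1/1 + 0/1 = 171/20; mean = 171/20 ÷ 15 = 57/100 = 0.57 → 0.570.

0.570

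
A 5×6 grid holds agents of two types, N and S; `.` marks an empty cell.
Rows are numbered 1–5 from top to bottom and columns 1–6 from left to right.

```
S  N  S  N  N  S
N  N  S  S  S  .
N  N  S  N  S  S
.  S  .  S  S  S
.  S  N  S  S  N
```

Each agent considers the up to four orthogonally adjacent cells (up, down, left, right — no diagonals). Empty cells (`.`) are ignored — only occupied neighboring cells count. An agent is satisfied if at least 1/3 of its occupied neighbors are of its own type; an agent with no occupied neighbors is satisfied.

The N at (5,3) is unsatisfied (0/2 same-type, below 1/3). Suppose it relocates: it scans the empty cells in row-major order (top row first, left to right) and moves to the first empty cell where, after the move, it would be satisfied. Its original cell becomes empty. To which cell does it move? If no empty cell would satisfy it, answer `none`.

Vacating (5,3). Empty cells in order:
  (2,6): 0/3 same-type → still unsatisfied.
  (4,1): 1/2 same-type → satisfied — stop here.

(4,1)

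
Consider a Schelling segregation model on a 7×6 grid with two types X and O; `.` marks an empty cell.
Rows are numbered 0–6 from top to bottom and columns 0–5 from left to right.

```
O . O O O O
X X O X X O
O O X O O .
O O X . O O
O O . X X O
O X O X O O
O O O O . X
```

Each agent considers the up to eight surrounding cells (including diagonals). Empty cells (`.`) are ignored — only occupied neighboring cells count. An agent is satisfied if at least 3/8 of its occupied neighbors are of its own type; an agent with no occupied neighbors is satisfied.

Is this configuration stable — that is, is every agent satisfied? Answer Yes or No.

(0,0)O 0/2 unhappy
(0,2)O 2/4 ok
(0,3)O 3/5 ok
(0,4)O 3/5 ok
(0,5)O 2/3 ok
(1,0)X 1/4 unhappy
(1,1)X 2/7 unhappy
(1,2)O 4/7 ok
(1,3)X 2/8 unhappy
(1,4)X 1/7 unhappy
(1,5)O 3/4 ok
(2,0)O 3/5 ok
(2,1)O 4/8 ok
(2,2)X 3/7 ok
(2,3)O 3/7 ok
(2,4)O 4/6 ok
(3,0)O 5/5 ok
(3,1)O 5/7 ok
(3,2)X 2/6 unhappy
(3,4)O 4/6 ok
(3,5)O 3/4 ok
(4,0)O 4/5 ok
(4,1)O 5/7 ok
(4,3)X 3/6 ok
(4,4)X 2/7 unhappy
(4,5)O 4/5 ok
(5,0)O 4/5 ok
(5,1)X 0/7 unhappy
(5,2)O 4/7 ok
(5,3)X 2/6 unhappy
(5,4)O 3/7 ok
(5,5)O 2/4 ok
(6,0)O 2/3 ok
(6,1)O 4/5 ok
(6,2)O 3/5 ok
(6,3)O 3/4 ok
(6,5)X 0/2 unhappy
For instance (0,0) has only 0/2 same-type neighbors, below 3/8.

No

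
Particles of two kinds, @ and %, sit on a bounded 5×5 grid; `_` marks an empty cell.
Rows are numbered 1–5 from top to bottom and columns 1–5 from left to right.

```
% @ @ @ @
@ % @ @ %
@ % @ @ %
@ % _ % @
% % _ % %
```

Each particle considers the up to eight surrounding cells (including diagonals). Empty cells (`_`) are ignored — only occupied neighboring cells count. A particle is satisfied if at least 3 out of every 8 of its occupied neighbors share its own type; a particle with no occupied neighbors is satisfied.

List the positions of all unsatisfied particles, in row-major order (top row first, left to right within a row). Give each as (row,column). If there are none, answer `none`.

(1,1), (2,2), (2,5), (3,2), (4,1), (4,5)

(1,1)% 1/3 not
(1,2)@ 3/5 satisfied
(1,3)@ 4/5 satisfied
(1,4)@ 4/5 satisfied
(1,5)@ 2/3 satisfied
(2,1)@ 2/5 satisfied
(2,2)% 2/8 not
(2,3)@ 6/8 satisfied
(2,4)@ 6/8 satisfied
(2,5)% 1/5 not
(3,1)@ 2/5 satisfied
(3,2)% 2/7 not
(3,3)@ 3/7 satisfied
(3,4)@ 4/7 satisfied
(3,5)% 2/5 satisfied
(4,1)@ 1/5 not
(4,2)% 3/6 satisfied
(4,4)% 3/6 satisfied
(4,5)@ 1/5 not
(5,1)% 2/3 satisfied
(5,2)% 2/3 satisfied
(5,4)% 2/3 satisfied
(5,5)% 2/3 satisfied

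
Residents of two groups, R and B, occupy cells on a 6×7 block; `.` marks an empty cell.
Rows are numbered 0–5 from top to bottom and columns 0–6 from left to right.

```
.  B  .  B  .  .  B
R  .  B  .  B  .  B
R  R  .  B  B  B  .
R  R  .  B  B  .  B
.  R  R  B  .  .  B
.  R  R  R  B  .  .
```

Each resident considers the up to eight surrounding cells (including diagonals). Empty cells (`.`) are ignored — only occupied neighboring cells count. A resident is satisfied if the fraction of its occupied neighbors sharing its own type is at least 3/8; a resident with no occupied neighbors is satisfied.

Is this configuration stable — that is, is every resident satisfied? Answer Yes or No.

Yes

Row 0: (0,1)B 1/2 ok · (0,3)B 2/2 ok · (0,6)B 1/1 ok
Row 1: (1,0)R 2/3 ok · (1,2)B 3/4 ok · (1,4)B 4/4 ok · (1,6)B 2/2 ok
Row 2: (2,0)R 4/4 ok · (2,1)R 4/5 ok · (2,3)B 5/5 ok · (2,4)B 5/5 ok · (2,5)B 5/5 ok
Row 3: (3,0)R 4/4 ok · (3,1)R 5/5 ok · (3,3)B 4/5 ok · (3,4)B 5/5 ok · (3,6)B 2/2 ok
Row 4: (4,1)R 5/5 ok · (4,2)R 5/7 ok · (4,3)B 3/6 ok · (4,6)B 1/1 ok
Row 5: (5,1)R 3/3 ok · (5,2)R 4/5 ok · (5,3)R 2/4 ok · (5,4)B 1/2 ok
All meet the threshold, so the configuration is stable.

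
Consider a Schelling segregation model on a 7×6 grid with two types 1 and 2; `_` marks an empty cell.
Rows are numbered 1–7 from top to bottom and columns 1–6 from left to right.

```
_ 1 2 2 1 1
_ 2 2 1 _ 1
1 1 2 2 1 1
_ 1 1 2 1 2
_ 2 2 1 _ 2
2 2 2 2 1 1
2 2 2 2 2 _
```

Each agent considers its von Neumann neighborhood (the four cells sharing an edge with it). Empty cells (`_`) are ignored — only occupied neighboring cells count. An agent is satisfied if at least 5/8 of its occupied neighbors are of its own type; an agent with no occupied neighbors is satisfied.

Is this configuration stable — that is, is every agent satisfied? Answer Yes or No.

Row 1: (1,2)1 0/2 unhappy · (1,3)2 2/3 ok · (1,4)2 1/3 unhappy · (1,5)1 1/2 unhappy · (1,6)1 2/2 ok
Row 2: (2,2)2 1/3 unhappy · (2,3)2 3/4 ok · (2,4)1 0/3 unhappy · (2,6)1 2/2 ok
Row 3: (3,1)1 1/1 ok · (3,2)1 2/4 unhappy · (3,3)2 2/4 unhappy · (3,4)2 2/4 unhappy · (3,5)1 2/3 ok · (3,6)1 2/3 ok
Row 4: (4,2)1 2/3 ok · (4,3)1 1/4 unhappy · (4,4)2 1/4 unhappy · (4,5)1 1/3 unhappy · (4,6)2 1/3 unhappy
Row 5: (5,2)2 2/3 ok · (5,3)2 2/4 unhappy · (5,4)1 0/3 unhappy · (5,6)2 1/2 unhappy
Row 6: (6,1)2 2/2 ok · (6,2)2 4/4 ok · (6,3)2 4/4 ok · (6,4)2 2/4 unhappy · (6,5)1 1/3 unhappy · (6,6)1 1/2 unhappy
Row 7: (7,1)2 2/2 ok · (7,2)2 3/3 ok · (7,3)2 3/3 ok · (7,4)2 3/3 ok · (7,5)2 1/2 unhappy
For instance (1,2) has only 0/2 same-type neighbors, below 5/8.

No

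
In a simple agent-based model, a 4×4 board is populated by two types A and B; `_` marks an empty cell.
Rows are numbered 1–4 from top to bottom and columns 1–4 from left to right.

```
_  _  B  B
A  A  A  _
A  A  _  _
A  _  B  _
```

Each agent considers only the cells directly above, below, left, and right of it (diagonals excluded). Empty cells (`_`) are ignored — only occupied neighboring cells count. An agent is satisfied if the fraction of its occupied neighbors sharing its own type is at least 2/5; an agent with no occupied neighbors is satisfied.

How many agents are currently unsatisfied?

0

(1,3)B 1/2 satisfied
(1,4)B 1/1 satisfied
(2,1)A 2/2 satisfied
(2,2)A 3/3 satisfied
(2,3)A 1/2 satisfied
(3,1)A 3/3 satisfied
(3,2)A 2/2 satisfied
(4,1)A 1/1 satisfied
(4,3)B 0/0 satisfied
Every one meets the threshold.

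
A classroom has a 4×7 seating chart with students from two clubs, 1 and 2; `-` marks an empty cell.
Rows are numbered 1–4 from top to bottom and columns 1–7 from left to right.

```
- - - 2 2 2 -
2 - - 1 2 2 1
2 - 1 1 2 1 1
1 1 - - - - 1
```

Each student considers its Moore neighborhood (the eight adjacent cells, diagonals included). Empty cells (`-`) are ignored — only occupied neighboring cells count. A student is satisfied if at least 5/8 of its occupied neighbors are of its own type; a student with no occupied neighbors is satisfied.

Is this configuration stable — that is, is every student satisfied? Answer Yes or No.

(1,4)2 2/3 satisfied
(1,5)2 4/5 satisfied
(1,6)2 3/4 satisfied
(2,1)2 1/1 satisfied
(2,4)1 2/6 not
(2,5)2 5/8 satisfied
(2,6)2 4/7 not
(2,7)1 2/4 not
(3,1)2 1/3 not
(3,3)1 3/3 satisfied
(3,4)1 2/4 not
(3,5)2 2/5 not
(3,6)1 3/6 not
(3,7)1 3/4 satisfied
(4,1)1 1/2 not
(4,2)1 2/3 satisfied
(4,7)1 2/2 satisfied
For instance (2,4) has only 2/6 same-type neighbors, below 5/8.

No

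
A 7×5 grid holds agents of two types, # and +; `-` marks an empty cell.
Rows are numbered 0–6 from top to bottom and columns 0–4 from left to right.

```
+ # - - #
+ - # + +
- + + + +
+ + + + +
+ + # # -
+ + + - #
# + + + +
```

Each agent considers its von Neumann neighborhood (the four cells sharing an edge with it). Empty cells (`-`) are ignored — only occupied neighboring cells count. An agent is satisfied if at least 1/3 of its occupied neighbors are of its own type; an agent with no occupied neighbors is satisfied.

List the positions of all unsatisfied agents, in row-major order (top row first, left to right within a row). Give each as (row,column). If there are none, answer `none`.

Row 0: (0,0)+ 1/2 satisfied · (0,1)# 0/1 not · (0,4)# 0/1 not
Row 1: (1,0)+ 1/1 satisfied · (1,2)# 0/2 not · (1,3)+ 2/3 satisfied · (1,4)+ 2/3 satisfied
Row 2: (2,1)+ 2/2 satisfied · (2,2)+ 3/4 satisfied · (2,3)+ 4/4 satisfied · (2,4)+ 3/3 satisfied
Row 3: (3,0)+ 2/2 satisfied · (3,1)+ 4/4 satisfied · (3,2)+ 3/4 satisfied · (3,3)+ 3/4 satisfied · (3,4)+ 2/2 satisfied
Row 4: (4,0)+ 3/3 satisfied · (4,1)+ 3/4 satisfied · (4,2)# 1/4 not · (4,3)# 1/2 satisfied
Row 5: (5,0)+ 2/3 satisfied · (5,1)+ 4/4 satisfied · (5,2)+ 2/3 satisfied · (5,4)# 0/1 not
Row 6: (6,0)# 0/2 not · (6,1)+ 2/3 satisfied · (6,2)+ 3/3 satisfied · (6,3)+ 2/2 satisfied · (6,4)+ 1/2 satisfied

(0,1), (0,4), (1,2), (4,2), (5,4), (6,0)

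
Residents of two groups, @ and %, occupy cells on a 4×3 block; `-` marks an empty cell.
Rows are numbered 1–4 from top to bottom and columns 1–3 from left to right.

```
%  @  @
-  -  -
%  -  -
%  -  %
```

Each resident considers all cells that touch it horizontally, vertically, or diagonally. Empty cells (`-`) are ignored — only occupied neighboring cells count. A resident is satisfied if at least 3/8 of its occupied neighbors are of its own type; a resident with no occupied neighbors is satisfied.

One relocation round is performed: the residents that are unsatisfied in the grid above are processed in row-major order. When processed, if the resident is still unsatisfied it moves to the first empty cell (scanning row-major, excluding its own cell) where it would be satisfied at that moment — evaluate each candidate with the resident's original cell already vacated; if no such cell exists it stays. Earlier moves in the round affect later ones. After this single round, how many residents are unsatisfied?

Initially unsatisfied (in order): (1,1).
  (1,1) → (2,1).
Resulting grid:
- @ @
% - -
% - -
% - %
All satisfied now.

0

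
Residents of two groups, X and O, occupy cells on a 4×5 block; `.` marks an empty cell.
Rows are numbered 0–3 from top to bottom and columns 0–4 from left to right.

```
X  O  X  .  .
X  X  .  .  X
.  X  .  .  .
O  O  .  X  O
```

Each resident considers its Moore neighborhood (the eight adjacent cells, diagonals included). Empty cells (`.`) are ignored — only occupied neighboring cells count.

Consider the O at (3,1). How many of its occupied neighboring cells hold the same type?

1

Occupied neighbors of (3,1): (2,1)=X, (3,0)=O.
Same type (O): 1 of 2.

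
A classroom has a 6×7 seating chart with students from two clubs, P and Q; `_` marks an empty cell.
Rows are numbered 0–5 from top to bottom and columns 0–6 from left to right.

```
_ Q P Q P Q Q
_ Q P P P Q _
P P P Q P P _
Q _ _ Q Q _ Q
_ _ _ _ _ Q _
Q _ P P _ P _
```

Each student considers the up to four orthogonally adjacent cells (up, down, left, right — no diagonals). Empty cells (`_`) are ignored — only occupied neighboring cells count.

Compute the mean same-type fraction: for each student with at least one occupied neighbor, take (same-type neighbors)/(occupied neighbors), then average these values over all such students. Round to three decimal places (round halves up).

0.503

(0,1)Q 1/2
(0,2)P 1/3
(0,3)Q 0/3
(0,4)P 1/3
(0,5)Q 2/3
(0,6)Q 1/1
(1,1)Q 1/3
(1,2)P 3/4
(1,3)P 2/4
(1,4)P 3/4
(1,5)Q 1/3
(2,0)P 1/2
(2,1)P 2/3
(2,2)P 2/3
(2,3)Q 1/4
(2,4)P 2/4
(2,5)P 1/2
(3,0)Q 0/1
(3,3)Q 2/2
(3,4)Q 1/2
(3,6)Q — no occupied neighbors
(4,5)Q 0/1
(5,0)Q — no occupied neighbors
(5,2)P 1/1
(5,3)P 1/1
(5,5)P 0/1
Sum over 24 students: 1/2 + 1/3 + 0/3 + 1/3 + 2/3 + 1/1 + 1/3 + 3/4 + 2/4 + 3/4 + 1/3 + 1/2 + 2/3 + 2/3 + 1/4 + 2/4 + 1/2 + 0/1 + 2/2 + 1/2 + 0/1 + 1/1 + 1/1 + 0/1 = 145/12; mean = 145/12 ÷ 24 = 145/288 = 0.503472… → 0.503.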